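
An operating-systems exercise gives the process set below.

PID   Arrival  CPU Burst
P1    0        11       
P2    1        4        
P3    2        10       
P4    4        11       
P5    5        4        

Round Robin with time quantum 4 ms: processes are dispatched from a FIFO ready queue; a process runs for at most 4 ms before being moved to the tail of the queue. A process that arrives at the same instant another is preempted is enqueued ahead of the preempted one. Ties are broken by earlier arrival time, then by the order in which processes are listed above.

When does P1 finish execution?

Timeline: | P1 0-4 | P2 4-8 | P3 8-12 | P4 12-16 | P1 16-20 | P5 20-24 | P3 24-28 | P4 28-32 | P1 32-35 | P3 35-37 | P4 37-40 |
Completion: P1=35  P2=8  P3=37  P4=40  P5=24

35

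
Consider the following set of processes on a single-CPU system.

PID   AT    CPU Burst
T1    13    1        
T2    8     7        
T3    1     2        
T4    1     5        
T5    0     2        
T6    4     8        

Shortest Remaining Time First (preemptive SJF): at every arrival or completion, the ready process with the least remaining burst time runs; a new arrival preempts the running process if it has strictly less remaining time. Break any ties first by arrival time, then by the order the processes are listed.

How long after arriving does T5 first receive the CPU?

0

Schedule: | T5 0-2 | T3 2-4 | T4 4-9 | T2 9-13 | T1 13-14 | T2 14-17 | T6 17-25 |
Completion: T1=14  T2=17  T3=4  T4=9  T5=2  T6=25
Response(T5) = first start − arrival = 0 − 0 = 0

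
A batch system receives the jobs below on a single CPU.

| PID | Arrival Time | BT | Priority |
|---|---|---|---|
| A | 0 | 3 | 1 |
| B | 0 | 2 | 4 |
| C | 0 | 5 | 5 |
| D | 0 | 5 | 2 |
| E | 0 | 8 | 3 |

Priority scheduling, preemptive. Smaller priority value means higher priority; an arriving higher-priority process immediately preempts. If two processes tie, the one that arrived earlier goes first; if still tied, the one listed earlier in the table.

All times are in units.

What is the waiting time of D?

Schedule: | A 0-3 | D 3-8 | E 8-16 | B 16-18 | C 18-23 |
Completion: A=3  B=18  C=23  D=8  E=16
Waiting(D) = turnaround − burst = 8 − 5 = 3

3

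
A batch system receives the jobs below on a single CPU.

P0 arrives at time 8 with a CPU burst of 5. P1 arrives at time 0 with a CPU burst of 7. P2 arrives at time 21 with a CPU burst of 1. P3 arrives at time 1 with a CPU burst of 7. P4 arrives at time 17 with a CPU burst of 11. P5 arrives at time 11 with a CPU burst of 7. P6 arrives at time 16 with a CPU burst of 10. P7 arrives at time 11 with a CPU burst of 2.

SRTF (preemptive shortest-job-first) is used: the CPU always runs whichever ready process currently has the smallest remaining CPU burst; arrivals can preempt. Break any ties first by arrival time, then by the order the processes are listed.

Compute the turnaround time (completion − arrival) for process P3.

Gantt: | P1 0-7 | P3 7-8 | P0 8-13 | P7 13-15 | P3 15-21 | P2 21-22 | P5 22-29 | P6 29-39 | P4 39-50 |
Completion: P0=13  P1=7  P2=22  P3=21  P4=50  P5=29  P6=39  P7=15
Turnaround (C−A): P0=5  P1=7  P2=1  P3=20  P4=33  P5=18  P6=23  P7=4
Turnaround(P3) = completion − arrival = 21 − 1 = 20

20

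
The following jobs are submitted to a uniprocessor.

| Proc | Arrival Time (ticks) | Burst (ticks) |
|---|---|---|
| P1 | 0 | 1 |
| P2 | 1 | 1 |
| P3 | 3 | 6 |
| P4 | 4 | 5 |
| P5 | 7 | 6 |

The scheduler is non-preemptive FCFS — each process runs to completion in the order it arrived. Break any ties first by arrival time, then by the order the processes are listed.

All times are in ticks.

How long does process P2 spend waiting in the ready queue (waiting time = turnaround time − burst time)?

Schedule: | P1 0-1 | P2 1-2 | idle 2-3 | P3 3-9 | P4 9-14 | P5 14-20 |
Completion: P1=1  P2=2  P3=9  P4=14  P5=20
Turnaround (C−A): P1=1  P2=1  P3=6  P4=10  P5=13
Waiting(P2) = turnaround − burst = 1 − 1 = 0

0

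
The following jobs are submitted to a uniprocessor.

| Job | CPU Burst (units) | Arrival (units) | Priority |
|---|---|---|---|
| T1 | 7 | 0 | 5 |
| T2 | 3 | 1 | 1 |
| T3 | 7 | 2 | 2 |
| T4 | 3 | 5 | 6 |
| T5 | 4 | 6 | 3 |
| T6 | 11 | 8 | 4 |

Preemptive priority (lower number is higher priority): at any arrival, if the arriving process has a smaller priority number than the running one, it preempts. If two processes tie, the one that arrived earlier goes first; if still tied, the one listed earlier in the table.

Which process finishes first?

Gantt: | T1 0-1 | T2 1-4 | T3 4-11 | T5 11-15 | T6 15-26 | T1 26-32 | T4 32-35 |
Completion: T1=32  T2=4  T3=11  T4=35  T5=15  T6=26
Finish order: T2 → T3 → T5 → T6 → T1 → T4

T2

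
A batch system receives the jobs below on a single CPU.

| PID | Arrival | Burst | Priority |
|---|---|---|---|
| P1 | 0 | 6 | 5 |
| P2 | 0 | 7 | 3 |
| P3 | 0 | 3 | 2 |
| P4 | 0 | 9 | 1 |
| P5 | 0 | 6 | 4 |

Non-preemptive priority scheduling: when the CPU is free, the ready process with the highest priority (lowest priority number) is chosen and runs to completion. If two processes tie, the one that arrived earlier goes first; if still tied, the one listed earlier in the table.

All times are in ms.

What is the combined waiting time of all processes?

65

Gantt: | P4 0-9 | P3 9-12 | P2 12-19 | P5 19-25 | P1 25-31 |
Completion: P1=31  P2=19  P3=12  P4=9  P5=25
Turnaround (C−A): P1=31  P2=19  P3=12  P4=9  P5=25
Waiting = turnaround − burst: P1=25, P2=12, P3=9, P4=0, P5=19
Total waiting = 25 + 12 + 9 + 0 + 19 = 65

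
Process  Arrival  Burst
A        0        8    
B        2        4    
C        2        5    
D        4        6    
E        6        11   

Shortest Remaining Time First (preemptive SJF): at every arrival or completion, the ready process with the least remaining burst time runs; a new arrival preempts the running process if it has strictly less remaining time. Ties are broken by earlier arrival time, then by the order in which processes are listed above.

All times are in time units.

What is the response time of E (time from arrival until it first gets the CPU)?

Timeline: | A 0-2 | B 2-6 | C 6-11 | A 11-17 | D 17-23 | E 23-34 |
Completion: A=17  B=6  C=11  D=23  E=34
Turnaround (C−A): A=17  B=4  C=9  D=19  E=28
Response(E) = first start − arrival = 23 − 6 = 17

17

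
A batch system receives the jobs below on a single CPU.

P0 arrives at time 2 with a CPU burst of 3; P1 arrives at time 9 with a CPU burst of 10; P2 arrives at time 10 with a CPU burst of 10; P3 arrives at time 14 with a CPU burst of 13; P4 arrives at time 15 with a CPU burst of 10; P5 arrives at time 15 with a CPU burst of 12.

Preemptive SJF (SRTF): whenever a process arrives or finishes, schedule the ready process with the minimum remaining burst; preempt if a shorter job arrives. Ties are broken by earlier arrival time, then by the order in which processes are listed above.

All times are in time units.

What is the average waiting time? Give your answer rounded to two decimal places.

14.00

Timeline: | idle 0-2 | P0 2-5 | idle 5-9 | P1 9-19 | P2 19-29 | P4 29-39 | P5 39-51 | P3 51-64 |
Completion: P0=5  P1=19  P2=29  P3=64  P4=39  P5=51
Turnaround (C−A): P0=3  P1=10  P2=19  P3=50  P4=24  P5=36
Waiting times: P0=0, P1=0, P2=9, P3=37, P4=14, P5=24
Average waiting = (0+0+9+37+14+24) / 6 = 84/6 = 14.00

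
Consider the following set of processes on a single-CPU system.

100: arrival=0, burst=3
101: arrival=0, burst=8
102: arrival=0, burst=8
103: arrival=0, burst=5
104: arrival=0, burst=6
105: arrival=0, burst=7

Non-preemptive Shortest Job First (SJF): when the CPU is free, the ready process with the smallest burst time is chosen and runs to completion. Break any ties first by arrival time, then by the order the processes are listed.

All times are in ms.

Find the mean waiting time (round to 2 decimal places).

Timeline: | 100 0-3 | 103 3-8 | 104 8-14 | 105 14-21 | 101 21-29 | 102 29-37 |
Completion: 100=3  101=29  102=37  103=8  104=14  105=21
Turnaround (C−A): 100=3  101=29  102=37  103=8  104=14  105=21
Waiting times: 100=0, 101=21, 102=29, 103=3, 104=8, 105=14
Average waiting = (0+21+29+3+8+14) / 6 = 75/6 = 12.50

12.50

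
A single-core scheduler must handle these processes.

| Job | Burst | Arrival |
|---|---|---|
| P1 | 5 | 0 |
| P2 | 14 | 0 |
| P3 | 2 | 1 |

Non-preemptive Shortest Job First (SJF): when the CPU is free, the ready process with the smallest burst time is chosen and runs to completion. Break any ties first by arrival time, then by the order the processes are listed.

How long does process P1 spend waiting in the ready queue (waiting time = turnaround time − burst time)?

0

Gantt: | P1 0-5 | P3 5-7 | P2 7-21 |
Completion: P1=5  P2=21  P3=7
Turnaround (C−A): P1=5  P2=21  P3=6
Waiting(P1) = turnaround − burst = 5 − 5 = 0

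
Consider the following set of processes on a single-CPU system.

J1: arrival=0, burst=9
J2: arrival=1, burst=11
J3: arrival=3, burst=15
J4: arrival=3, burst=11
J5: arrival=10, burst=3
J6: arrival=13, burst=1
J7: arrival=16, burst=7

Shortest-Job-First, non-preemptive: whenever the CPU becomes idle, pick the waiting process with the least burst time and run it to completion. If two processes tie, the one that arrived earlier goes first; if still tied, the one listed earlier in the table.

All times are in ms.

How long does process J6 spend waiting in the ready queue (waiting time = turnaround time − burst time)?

7

Timeline: | J1 0-9 | J2 9-20 | J6 20-21 | J5 21-24 | J7 24-31 | J4 31-42 | J3 42-57 |
Completion: J1=9  J2=20  J3=57  J4=42  J5=24  J6=21  J7=31
Turnaround (C−A): J1=9  J2=19  J3=54  J4=39  J5=14  J6=8  J7=15
Waiting(J6) = turnaround − burst = 8 − 1 = 7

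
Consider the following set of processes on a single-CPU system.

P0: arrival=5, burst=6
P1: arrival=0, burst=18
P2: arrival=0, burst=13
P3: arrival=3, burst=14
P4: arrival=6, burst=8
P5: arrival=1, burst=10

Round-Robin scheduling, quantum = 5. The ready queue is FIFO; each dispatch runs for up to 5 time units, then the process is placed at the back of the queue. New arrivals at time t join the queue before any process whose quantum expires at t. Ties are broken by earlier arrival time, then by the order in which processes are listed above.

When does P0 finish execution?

51

Schedule: | P1 0-5 | P2 5-10 | P5 10-15 | P3 15-20 | P0 20-25 | P1 25-30 | P4 30-35 | P2 35-40 | P5 40-45 | P3 45-50 | P0 50-51 | P1 51-56 | P4 56-59 | P2 59-62 | P3 62-66 | P1 66-69 |
Completion: P0=51  P1=69  P2=62  P3=66  P4=59  P5=45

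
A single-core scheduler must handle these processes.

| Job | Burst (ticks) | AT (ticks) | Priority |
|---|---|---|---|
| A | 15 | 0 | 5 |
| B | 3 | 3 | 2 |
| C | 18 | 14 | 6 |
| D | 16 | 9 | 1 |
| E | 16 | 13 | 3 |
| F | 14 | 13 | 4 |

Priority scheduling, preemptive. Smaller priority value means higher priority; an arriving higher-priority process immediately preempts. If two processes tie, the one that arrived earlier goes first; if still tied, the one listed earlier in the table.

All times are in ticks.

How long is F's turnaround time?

42

Timeline: | A 0-3 | B 3-6 | A 6-9 | D 9-25 | E 25-41 | F 41-55 | A 55-64 | C 64-82 |
Completion: A=64  B=6  C=82  D=25  E=41  F=55
Turnaround (C−A): A=64  B=3  C=68  D=16  E=28  F=42
Turnaround(F) = completion − arrival = 55 − 13 = 42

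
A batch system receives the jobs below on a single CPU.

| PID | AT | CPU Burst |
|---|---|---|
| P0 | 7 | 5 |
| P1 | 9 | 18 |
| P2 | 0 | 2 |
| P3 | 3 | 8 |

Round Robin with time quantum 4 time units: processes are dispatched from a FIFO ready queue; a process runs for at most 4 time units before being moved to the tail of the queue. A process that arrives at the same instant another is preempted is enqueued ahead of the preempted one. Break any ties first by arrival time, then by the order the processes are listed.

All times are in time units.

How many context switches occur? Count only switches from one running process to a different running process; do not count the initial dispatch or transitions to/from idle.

5

Timeline: | P2 0-2 | idle 2-3 | P3 3-7 | P0 7-11 | P3 11-15 | P1 15-19 | P0 19-20 | P1 20-34 |
Completion: P0=20  P1=34  P2=2  P3=15
Turnaround (C−A): P0=13  P1=25  P2=2  P3=12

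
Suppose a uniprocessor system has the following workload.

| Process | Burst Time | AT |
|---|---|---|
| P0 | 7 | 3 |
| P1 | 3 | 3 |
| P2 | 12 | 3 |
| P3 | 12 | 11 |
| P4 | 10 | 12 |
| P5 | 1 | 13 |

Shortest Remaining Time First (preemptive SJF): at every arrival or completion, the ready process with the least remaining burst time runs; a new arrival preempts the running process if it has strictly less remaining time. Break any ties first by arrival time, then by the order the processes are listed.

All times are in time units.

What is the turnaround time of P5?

1

Timeline: | idle 0-3 | P1 3-6 | P0 6-13 | P5 13-14 | P4 14-24 | P2 24-36 | P3 36-48 |
Completion: P0=13  P1=6  P2=36  P3=48  P4=24  P5=14
Turnaround (C−A): P0=10  P1=3  P2=33  P3=37  P4=12  P5=1
Turnaround(P5) = completion − arrival = 14 − 13 = 1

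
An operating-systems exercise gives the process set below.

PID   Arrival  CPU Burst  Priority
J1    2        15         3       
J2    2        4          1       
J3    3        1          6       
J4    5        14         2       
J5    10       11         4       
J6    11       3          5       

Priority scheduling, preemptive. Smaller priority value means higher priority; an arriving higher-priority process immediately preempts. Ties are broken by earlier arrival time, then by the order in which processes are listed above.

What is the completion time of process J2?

Timeline: | idle 0-2 | J2 2-6 | J4 6-20 | J1 20-35 | J5 35-46 | J6 46-49 | J3 49-50 |
Completion: J1=35  J2=6  J3=50  J4=20  J5=46  J6=49
Turnaround (C−A): J1=33  J2=4  J3=47  J4=15  J5=36  J6=38

6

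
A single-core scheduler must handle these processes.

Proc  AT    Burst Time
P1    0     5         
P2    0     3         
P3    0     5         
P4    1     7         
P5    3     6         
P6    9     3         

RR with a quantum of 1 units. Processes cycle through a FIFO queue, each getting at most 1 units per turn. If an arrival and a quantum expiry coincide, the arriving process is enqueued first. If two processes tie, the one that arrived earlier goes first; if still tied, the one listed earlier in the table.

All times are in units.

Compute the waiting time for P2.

8

Timeline: | P1 0-1 | P2 1-2 | P3 2-3 | P4 3-4 | P1 4-5 | P2 5-6 | P5 6-7 | P3 7-8 | P4 8-9 | P1 9-10 | P2 10-11 | P5 11-12 | P3 12-13 | P6 13-14 | P4 14-15 | P1 15-16 | P5 16-17 | P3 17-18 | P6 18-19 | P4 19-20 | P1 20-21 | P5 21-22 | P3 22-23 | P6 23-24 | P4 24-25 | P5 25-26 | P4 26-27 | P5 27-28 | P4 28-29 |
Completion: P1=21  P2=11  P3=23  P4=29  P5=28  P6=24
Turnaround (C−A): P1=21  P2=11  P3=23  P4=28  P5=25  P6=15
Waiting(P2) = turnaround − burst = 11 − 3 = 8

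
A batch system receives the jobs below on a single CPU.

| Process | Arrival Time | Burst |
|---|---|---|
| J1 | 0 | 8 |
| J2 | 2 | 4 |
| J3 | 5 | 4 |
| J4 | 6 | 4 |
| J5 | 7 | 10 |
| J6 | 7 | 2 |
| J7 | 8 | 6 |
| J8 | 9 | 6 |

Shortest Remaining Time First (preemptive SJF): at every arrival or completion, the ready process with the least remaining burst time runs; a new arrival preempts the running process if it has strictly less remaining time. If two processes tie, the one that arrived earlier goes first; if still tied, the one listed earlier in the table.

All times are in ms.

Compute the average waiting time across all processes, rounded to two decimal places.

Timeline: | J1 0-2 | J2 2-6 | J3 6-7 | J6 7-9 | J3 9-12 | J4 12-16 | J1 16-22 | J7 22-28 | J8 28-34 | J5 34-44 |
Completion: J1=22  J2=6  J3=12  J4=16  J5=44  J6=9  J7=28  J8=34
Turnaround (C−A): J1=22  J2=4  J3=7  J4=10  J5=37  J6=2  J7=20  J8=25
Waiting times: J1=14, J2=0, J3=3, J4=6, J5=27, J6=0, J7=14, J8=19
Average waiting = (14+0+3+6+27+0+14+19) / 8 = 83/8 = 10.38

10.38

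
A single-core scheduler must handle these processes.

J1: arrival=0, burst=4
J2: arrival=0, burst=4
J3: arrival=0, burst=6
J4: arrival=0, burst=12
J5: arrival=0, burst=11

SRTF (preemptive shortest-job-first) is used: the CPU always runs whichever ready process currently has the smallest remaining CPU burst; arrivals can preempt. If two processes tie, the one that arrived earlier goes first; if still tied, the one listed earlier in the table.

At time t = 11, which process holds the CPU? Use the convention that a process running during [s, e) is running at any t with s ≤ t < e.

J3

Schedule: | J1 0-4 | J2 4-8 | J3 8-14 | J5 14-25 | J4 25-37 |
Completion: J1=4  J2=8  J3=14  J4=37  J5=25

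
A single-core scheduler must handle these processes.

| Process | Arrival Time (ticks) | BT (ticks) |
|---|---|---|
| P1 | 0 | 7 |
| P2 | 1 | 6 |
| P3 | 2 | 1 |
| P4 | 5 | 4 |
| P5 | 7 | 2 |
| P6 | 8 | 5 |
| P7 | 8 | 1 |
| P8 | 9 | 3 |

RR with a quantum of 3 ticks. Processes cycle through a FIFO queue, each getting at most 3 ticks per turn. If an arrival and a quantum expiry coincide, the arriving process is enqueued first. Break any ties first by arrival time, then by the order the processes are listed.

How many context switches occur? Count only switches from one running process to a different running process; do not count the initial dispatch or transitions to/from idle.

12

Timeline: | P1 0-3 | P2 3-6 | P3 6-7 | P1 7-10 | P4 10-13 | P2 13-16 | P5 16-18 | P6 18-21 | P7 21-22 | P8 22-25 | P1 25-26 | P4 26-27 | P6 27-29 |
Completion: P1=26  P2=16  P3=7  P4=27  P5=18  P6=29  P7=22  P8=25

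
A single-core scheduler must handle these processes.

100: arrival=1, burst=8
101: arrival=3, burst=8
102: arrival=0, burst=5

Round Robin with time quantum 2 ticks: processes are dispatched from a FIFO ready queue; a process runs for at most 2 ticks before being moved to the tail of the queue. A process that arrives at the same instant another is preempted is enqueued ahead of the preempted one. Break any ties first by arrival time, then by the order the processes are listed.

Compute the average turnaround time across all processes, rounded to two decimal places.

15.67

Gantt: | 102 0-2 | 100 2-4 | 102 4-6 | 101 6-8 | 100 8-10 | 102 10-11 | 101 11-13 | 100 13-15 | 101 15-17 | 100 17-19 | 101 19-21 |
Completion: 100=19  101=21  102=11
Turnaround times: 100=18, 101=18, 102=11
Average turnaround = (18+18+11) / 3 = 47/3 = 15.67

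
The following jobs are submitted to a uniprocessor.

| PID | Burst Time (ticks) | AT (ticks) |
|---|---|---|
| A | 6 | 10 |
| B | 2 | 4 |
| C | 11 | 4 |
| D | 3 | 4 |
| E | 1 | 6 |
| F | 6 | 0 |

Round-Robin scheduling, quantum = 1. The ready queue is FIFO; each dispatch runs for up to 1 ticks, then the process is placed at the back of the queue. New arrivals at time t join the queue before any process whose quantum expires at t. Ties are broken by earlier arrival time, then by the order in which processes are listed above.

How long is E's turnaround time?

4

Timeline: | F 0-4 | B 4-5 | C 5-6 | D 6-7 | F 7-8 | B 8-9 | E 9-10 | C 10-11 | D 11-12 | F 12-13 | A 13-14 | C 14-15 | D 15-16 | A 16-17 | C 17-18 | A 18-19 | C 19-20 | A 20-21 | C 21-22 | A 22-23 | C 23-24 | A 24-25 | C 25-29 |
Completion: A=25  B=9  C=29  D=16  E=10  F=13
Turnaround (C−A): A=15  B=5  C=25  D=12  E=4  F=13
Turnaround(E) = completion − arrival = 10 − 6 = 4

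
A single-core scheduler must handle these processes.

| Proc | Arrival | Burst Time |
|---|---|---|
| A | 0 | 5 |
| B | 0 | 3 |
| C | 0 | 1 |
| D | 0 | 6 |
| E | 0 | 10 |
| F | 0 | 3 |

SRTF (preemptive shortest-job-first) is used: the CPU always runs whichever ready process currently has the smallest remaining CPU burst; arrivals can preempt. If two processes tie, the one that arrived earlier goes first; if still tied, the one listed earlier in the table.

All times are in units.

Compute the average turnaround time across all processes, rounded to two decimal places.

Schedule: | C 0-1 | B 1-4 | F 4-7 | A 7-12 | D 12-18 | E 18-28 |
Completion: A=12  B=4  C=1  D=18  E=28  F=7
Turnaround (C−A): A=12  B=4  C=1  D=18  E=28  F=7
Turnaround times: A=12, B=4, C=1, D=18, E=28, F=7
Average turnaround = (12+4+1+18+28+7) / 6 = 70/6 = 11.67

11.67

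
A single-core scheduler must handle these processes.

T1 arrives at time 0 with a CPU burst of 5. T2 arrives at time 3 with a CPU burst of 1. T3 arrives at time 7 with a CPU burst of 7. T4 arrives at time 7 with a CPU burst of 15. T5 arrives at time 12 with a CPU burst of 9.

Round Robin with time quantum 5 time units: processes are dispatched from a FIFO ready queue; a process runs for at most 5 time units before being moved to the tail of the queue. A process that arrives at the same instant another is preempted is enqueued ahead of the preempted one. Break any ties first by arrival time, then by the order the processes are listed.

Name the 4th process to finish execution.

Gantt: | T1 0-5 | T2 5-6 | idle 6-7 | T3 7-12 | T4 12-17 | T5 17-22 | T3 22-24 | T4 24-29 | T5 29-33 | T4 33-38 |
Completion: T1=5  T2=6  T3=24  T4=38  T5=33
Turnaround (C−A): T1=5  T2=3  T3=17  T4=31  T5=21
Finish order: T1 → T2 → T3 → T5 → T4

T5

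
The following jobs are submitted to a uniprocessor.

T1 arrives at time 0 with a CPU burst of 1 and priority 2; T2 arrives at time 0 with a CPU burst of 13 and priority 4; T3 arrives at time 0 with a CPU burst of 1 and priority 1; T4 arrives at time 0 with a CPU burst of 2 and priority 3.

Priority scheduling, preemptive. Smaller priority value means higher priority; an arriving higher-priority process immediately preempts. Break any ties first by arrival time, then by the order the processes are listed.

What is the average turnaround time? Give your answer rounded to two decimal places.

Timeline: | T3 0-1 | T1 1-2 | T4 2-4 | T2 4-17 |
Completion: T1=2  T2=17  T3=1  T4=4
Turnaround (C−A): T1=2  T2=17  T3=1  T4=4
Turnaround times: T1=2, T2=17, T3=1, T4=4
Average turnaround = (2+17+1+4) / 4 = 24/4 = 6.00

6.00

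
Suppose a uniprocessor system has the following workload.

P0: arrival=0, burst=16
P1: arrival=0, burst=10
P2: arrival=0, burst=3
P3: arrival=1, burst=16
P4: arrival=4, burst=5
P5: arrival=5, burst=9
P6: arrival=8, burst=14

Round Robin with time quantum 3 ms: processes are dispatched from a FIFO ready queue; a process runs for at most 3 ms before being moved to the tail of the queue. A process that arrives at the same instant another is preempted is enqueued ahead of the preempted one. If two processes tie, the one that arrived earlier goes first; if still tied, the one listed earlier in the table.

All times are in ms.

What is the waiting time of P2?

6

Schedule: | P0 0-3 | P1 3-6 | P2 6-9 | P3 9-12 | P0 12-15 | P4 15-18 | P5 18-21 | P1 21-24 | P6 24-27 | P3 27-30 | P0 30-33 | P4 33-35 | P5 35-38 | P1 38-41 | P6 41-44 | P3 44-47 | P0 47-50 | P5 50-53 | P1 53-54 | P6 54-57 | P3 57-60 | P0 60-63 | P6 63-66 | P3 66-69 | P0 69-70 | P6 70-72 | P3 72-73 |
Completion: P0=70  P1=54  P2=9  P3=73  P4=35  P5=53  P6=72
Turnaround (C−A): P0=70  P1=54  P2=9  P3=72  P4=31  P5=48  P6=64
Waiting(P2) = turnaround − burst = 9 − 3 = 6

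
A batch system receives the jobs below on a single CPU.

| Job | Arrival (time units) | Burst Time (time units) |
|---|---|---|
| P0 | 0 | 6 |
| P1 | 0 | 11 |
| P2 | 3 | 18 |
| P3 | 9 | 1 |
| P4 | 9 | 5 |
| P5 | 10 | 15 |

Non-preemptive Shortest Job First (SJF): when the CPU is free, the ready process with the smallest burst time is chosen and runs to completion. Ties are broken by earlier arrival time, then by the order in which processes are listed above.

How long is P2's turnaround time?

53

Timeline: | P0 0-6 | P1 6-17 | P3 17-18 | P4 18-23 | P5 23-38 | P2 38-56 |
Completion: P0=6  P1=17  P2=56  P3=18  P4=23  P5=38
Turnaround(P2) = completion − arrival = 56 − 3 = 53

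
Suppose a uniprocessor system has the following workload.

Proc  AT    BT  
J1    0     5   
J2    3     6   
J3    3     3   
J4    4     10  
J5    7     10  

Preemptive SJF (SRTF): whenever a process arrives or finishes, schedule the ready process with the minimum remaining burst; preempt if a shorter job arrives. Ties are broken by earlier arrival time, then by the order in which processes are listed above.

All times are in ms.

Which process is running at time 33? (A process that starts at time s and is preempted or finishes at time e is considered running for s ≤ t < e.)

Gantt: | J1 0-5 | J3 5-8 | J2 8-14 | J4 14-24 | J5 24-34 |
Completion: J1=5  J2=14  J3=8  J4=24  J5=34
Turnaround (C−A): J1=5  J2=11  J3=5  J4=20  J5=27

J5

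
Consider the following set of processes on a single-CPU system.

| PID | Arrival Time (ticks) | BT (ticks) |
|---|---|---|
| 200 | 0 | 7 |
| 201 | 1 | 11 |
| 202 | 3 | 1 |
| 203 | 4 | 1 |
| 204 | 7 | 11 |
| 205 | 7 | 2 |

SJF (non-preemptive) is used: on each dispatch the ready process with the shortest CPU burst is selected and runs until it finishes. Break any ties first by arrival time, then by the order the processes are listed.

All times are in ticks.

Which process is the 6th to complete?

204

Timeline: | 200 0-7 | 202 7-8 | 203 8-9 | 205 9-11 | 201 11-22 | 204 22-33 |
Completion: 200=7  201=22  202=8  203=9  204=33  205=11
Turnaround (C−A): 200=7  201=21  202=5  203=5  204=26  205=4
Finish order: 200 → 202 → 203 → 205 → 201 → 204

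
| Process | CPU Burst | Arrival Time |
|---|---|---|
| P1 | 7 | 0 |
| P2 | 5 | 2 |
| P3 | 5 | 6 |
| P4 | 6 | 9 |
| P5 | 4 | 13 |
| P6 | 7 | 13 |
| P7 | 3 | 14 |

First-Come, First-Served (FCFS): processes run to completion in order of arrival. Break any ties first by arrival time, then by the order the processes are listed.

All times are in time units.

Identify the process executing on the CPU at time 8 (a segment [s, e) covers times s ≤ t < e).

P2

Timeline: | P1 0-7 | P2 7-12 | P3 12-17 | P4 17-23 | P5 23-27 | P6 27-34 | P7 34-37 |
Completion: P1=7  P2=12  P3=17  P4=23  P5=27  P6=34  P7=37
Turnaround (C−A): P1=7  P2=10  P3=11  P4=14  P5=14  P6=21  P7=23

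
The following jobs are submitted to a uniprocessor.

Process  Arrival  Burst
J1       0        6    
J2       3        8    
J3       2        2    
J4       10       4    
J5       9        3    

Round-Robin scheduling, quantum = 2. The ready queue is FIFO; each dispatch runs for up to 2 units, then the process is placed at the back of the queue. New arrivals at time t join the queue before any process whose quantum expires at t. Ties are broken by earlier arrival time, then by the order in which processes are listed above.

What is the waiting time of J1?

Gantt: | J1 0-2 | J3 2-4 | J1 4-6 | J2 6-8 | J1 8-10 | J2 10-12 | J5 12-14 | J4 14-16 | J2 16-18 | J5 18-19 | J4 19-21 | J2 21-23 |
Completion: J1=10  J2=23  J3=4  J4=21  J5=19
Turnaround (C−A): J1=10  J2=20  J3=2  J4=11  J5=10
Waiting(J1) = turnaround − burst = 10 − 6 = 4

4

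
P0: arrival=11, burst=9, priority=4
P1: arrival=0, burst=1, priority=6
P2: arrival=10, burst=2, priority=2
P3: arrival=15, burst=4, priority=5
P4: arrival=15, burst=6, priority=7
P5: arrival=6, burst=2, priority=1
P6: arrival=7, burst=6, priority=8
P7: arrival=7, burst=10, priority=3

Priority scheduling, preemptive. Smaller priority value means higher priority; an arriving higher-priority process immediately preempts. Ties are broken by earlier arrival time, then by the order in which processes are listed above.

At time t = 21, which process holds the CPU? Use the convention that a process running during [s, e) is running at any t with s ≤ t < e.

P0

Schedule: | P1 0-1 | idle 1-6 | P5 6-8 | P7 8-10 | P2 10-12 | P7 12-20 | P0 20-29 | P3 29-33 | P4 33-39 | P6 39-45 |
Completion: P0=29  P1=1  P2=12  P3=33  P4=39  P5=8  P6=45  P7=20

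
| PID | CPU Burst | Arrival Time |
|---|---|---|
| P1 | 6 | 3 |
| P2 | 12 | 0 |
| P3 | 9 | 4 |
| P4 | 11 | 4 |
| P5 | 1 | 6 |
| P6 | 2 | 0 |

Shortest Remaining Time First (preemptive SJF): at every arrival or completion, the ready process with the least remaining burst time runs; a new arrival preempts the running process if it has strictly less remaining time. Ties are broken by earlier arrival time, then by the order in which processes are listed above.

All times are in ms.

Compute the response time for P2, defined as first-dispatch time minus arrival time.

Timeline: | P6 0-2 | P2 2-3 | P1 3-6 | P5 6-7 | P1 7-10 | P3 10-19 | P2 19-30 | P4 30-41 |
Completion: P1=10  P2=30  P3=19  P4=41  P5=7  P6=2
Turnaround (C−A): P1=7  P2=30  P3=15  P4=37  P5=1  P6=2
Response(P2) = first start − arrival = 2 − 0 = 2

2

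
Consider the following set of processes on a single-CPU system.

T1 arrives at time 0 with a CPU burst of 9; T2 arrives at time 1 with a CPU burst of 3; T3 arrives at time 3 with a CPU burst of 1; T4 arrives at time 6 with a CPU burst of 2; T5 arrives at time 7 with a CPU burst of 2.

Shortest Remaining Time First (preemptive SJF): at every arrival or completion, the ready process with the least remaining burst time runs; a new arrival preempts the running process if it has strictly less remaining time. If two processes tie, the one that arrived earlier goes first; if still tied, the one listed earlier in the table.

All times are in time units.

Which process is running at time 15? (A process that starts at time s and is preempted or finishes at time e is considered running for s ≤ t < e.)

T1

Gantt: | T1 0-1 | T2 1-4 | T3 4-5 | T1 5-6 | T4 6-8 | T5 8-10 | T1 10-17 |
Completion: T1=17  T2=4  T3=5  T4=8  T5=10
Turnaround (C−A): T1=17  T2=3  T3=2  T4=2  T5=3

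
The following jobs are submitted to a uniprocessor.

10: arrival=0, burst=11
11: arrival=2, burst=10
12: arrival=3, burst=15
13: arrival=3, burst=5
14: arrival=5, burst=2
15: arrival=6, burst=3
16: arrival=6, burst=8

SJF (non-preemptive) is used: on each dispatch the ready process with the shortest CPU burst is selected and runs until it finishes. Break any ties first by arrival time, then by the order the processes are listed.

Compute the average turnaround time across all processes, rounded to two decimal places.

Timeline: | 10 0-11 | 14 11-13 | 15 13-16 | 13 16-21 | 16 21-29 | 11 29-39 | 12 39-54 |
Completion: 10=11  11=39  12=54  13=21  14=13  15=16  16=29
Turnaround (C−A): 10=11  11=37  12=51  13=18  14=8  15=10  16=23
Turnaround times: 10=11, 11=37, 12=51, 13=18, 14=8, 15=10, 16=23
Average turnaround = (11+37+51+18+8+10+23) / 7 = 158/7 = 22.57

22.57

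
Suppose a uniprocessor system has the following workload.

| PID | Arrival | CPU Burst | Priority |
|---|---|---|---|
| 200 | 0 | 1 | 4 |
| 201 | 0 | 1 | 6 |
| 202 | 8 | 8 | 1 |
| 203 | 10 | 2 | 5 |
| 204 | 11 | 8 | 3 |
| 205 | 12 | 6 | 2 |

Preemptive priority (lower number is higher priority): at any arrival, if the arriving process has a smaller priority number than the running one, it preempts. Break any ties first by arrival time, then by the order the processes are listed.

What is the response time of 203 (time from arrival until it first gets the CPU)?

Timeline: | 200 0-1 | 201 1-2 | idle 2-8 | 202 8-16 | 205 16-22 | 204 22-30 | 203 30-32 |
Completion: 200=1  201=2  202=16  203=32  204=30  205=22
Turnaround (C−A): 200=1  201=2  202=8  203=22  204=19  205=10
Response(203) = first start − arrival = 30 − 10 = 20

20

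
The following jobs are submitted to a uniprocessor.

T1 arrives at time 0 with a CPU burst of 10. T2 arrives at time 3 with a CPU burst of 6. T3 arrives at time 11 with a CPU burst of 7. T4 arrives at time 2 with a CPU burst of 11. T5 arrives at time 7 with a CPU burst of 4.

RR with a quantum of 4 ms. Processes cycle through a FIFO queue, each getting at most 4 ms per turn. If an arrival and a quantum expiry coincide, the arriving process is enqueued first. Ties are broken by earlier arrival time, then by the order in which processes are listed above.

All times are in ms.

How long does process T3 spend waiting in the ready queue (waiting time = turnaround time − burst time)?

20

Gantt: | T1 0-4 | T4 4-8 | T2 8-12 | T1 12-16 | T5 16-20 | T4 20-24 | T3 24-28 | T2 28-30 | T1 30-32 | T4 32-35 | T3 35-38 |
Completion: T1=32  T2=30  T3=38  T4=35  T5=20
Turnaround (C−A): T1=32  T2=27  T3=27  T4=33  T5=13
Waiting(T3) = turnaround − burst = 27 − 7 = 20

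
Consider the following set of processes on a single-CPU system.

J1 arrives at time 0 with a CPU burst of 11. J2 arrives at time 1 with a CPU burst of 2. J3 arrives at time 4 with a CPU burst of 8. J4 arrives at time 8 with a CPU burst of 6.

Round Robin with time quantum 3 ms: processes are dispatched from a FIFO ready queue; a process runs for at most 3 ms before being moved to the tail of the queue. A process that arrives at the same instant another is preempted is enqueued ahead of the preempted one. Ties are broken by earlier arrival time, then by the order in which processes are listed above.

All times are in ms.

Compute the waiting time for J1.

Schedule: | J1 0-3 | J2 3-5 | J1 5-8 | J3 8-11 | J4 11-14 | J1 14-17 | J3 17-20 | J4 20-23 | J1 23-25 | J3 25-27 |
Completion: J1=25  J2=5  J3=27  J4=23
Turnaround (C−A): J1=25  J2=4  J3=23  J4=15
Waiting(J1) = turnaround − burst = 25 − 11 = 14

14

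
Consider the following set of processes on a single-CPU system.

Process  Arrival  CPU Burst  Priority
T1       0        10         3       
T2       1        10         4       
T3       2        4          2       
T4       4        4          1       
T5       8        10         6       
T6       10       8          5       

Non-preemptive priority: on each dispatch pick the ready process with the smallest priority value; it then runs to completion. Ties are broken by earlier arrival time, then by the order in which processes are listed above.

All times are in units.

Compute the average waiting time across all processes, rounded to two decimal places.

13.50

Timeline: | T1 0-10 | T4 10-14 | T3 14-18 | T2 18-28 | T6 28-36 | T5 36-46 |
Completion: T1=10  T2=28  T3=18  T4=14  T5=46  T6=36
Waiting times: T1=0, T2=17, T3=12, T4=6, T5=28, T6=18
Average waiting = (0+17+12+6+28+18) / 6 = 81/6 = 13.50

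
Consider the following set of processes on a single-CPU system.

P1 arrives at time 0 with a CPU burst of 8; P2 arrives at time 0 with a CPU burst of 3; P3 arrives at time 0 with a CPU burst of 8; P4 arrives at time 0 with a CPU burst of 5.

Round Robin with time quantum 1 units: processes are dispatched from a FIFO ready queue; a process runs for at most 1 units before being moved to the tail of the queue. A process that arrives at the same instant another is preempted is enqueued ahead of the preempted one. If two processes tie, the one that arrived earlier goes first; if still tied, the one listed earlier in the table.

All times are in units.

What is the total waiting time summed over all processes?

Gantt: | P1 0-1 | P2 1-2 | P3 2-3 | P4 3-4 | P1 4-5 | P2 5-6 | P3 6-7 | P4 7-8 | P1 8-9 | P2 9-10 | P3 10-11 | P4 11-12 | P1 12-13 | P3 13-14 | P4 14-15 | P1 15-16 | P3 16-17 | P4 17-18 | P1 18-19 | P3 19-20 | P1 20-21 | P3 21-22 | P1 22-23 | P3 23-24 |
Completion: P1=23  P2=10  P3=24  P4=18
Turnaround (C−A): P1=23  P2=10  P3=24  P4=18
Waiting = turnaround − burst: P1=15, P2=7, P3=16, P4=13
Total waiting = 15 + 7 + 16 + 13 = 51

51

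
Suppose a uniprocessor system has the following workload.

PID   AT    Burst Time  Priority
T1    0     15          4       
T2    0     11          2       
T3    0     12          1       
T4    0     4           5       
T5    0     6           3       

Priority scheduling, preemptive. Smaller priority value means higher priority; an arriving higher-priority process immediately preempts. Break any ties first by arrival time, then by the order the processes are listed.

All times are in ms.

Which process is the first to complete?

T3

Timeline: | T3 0-12 | T2 12-23 | T5 23-29 | T1 29-44 | T4 44-48 |
Completion: T1=44  T2=23  T3=12  T4=48  T5=29
Turnaround (C−A): T1=44  T2=23  T3=12  T4=48  T5=29
Finish order: T3 → T2 → T5 → T1 → T4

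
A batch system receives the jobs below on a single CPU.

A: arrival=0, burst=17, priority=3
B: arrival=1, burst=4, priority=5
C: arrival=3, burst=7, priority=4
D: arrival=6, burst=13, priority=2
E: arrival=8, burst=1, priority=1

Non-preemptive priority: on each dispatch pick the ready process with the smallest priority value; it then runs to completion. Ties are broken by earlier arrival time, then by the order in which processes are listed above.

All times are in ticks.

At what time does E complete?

Gantt: | A 0-17 | E 17-18 | D 18-31 | C 31-38 | B 38-42 |
Completion: A=17  B=42  C=38  D=31  E=18
Turnaround (C−A): A=17  B=41  C=35  D=25  E=10

18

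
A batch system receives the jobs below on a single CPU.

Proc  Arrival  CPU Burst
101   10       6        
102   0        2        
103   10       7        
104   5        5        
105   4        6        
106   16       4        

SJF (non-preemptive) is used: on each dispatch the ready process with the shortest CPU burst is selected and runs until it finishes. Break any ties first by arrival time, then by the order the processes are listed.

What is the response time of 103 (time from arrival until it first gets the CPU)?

15

Schedule: | 102 0-2 | idle 2-4 | 105 4-10 | 104 10-15 | 101 15-21 | 106 21-25 | 103 25-32 |
Completion: 101=21  102=2  103=32  104=15  105=10  106=25
Turnaround (C−A): 101=11  102=2  103=22  104=10  105=6  106=9
Response(103) = first start − arrival = 25 − 10 = 15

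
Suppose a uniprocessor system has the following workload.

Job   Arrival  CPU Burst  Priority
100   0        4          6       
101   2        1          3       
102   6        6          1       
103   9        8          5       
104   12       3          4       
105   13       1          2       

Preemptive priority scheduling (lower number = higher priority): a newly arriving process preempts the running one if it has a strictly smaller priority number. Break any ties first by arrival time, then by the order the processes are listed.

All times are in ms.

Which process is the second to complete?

Timeline: | 100 0-2 | 101 2-3 | 100 3-5 | idle 5-6 | 102 6-12 | 104 12-13 | 105 13-14 | 104 14-16 | 103 16-24 |
Completion: 100=5  101=3  102=12  103=24  104=16  105=14
Turnaround (C−A): 100=5  101=1  102=6  103=15  104=4  105=1
Finish order: 101 → 100 → 102 → 105 → 104 → 103

100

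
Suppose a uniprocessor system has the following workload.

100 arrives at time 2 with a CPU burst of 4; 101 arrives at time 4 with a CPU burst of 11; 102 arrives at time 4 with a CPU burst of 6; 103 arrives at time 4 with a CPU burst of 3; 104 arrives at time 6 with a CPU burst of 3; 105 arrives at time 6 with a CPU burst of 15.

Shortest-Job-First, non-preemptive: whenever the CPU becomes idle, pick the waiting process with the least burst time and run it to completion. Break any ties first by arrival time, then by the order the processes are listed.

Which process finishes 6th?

105

Timeline: | idle 0-2 | 100 2-6 | 103 6-9 | 104 9-12 | 102 12-18 | 101 18-29 | 105 29-44 |
Completion: 100=6  101=29  102=18  103=9  104=12  105=44
Turnaround (C−A): 100=4  101=25  102=14  103=5  104=6  105=38
Finish order: 100 → 103 → 104 → 102 → 101 → 105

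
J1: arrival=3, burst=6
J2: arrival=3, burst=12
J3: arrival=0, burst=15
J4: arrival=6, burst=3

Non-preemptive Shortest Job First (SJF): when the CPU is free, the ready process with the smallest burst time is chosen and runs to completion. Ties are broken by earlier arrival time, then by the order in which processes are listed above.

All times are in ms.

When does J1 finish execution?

Timeline: | J3 0-15 | J4 15-18 | J1 18-24 | J2 24-36 |
Completion: J1=24  J2=36  J3=15  J4=18
Turnaround (C−A): J1=21  J2=33  J3=15  J4=12

24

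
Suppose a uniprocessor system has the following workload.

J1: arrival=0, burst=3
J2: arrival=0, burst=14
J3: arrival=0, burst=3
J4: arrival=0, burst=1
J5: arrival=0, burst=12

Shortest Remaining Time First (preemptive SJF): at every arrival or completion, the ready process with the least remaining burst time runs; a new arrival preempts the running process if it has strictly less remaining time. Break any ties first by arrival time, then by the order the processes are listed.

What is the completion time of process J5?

19

Schedule: | J4 0-1 | J1 1-4 | J3 4-7 | J5 7-19 | J2 19-33 |
Completion: J1=4  J2=33  J3=7  J4=1  J5=19
Turnaround (C−A): J1=4  J2=33  J3=7  J4=1  J5=19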